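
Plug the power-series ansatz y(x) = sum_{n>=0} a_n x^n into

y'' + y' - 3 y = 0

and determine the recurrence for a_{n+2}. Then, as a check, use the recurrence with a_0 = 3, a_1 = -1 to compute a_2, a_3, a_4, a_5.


Substitute y = sum_n a_n x^n.
y''(x) has coefficient (n+2)(n+1) a_{n+2} at x^n;
y'(x) has coefficient (n+1) a_{n+1} at x^n;
-3 y(x) has coefficient -3 a_n at x^n.
Matching x^n: (n+2)(n+1) a_{n+2} + (n+1) a_{n+1} - 3 a_n = 0.
Thus a_{n+2} = [-(n+1) a_{n+1} + 3 a_n] / ((n+1)(n+2)).

Check with a_0 = 3, a_1 = -1 (apply the recurrence for n = 0, 1, 2, 3): a_0 = 3, a_1 = -1, a_2 = 5, a_3 = -13/6, a_4 = 43/24, a_5 = -41/60.

a_(n+2) = [-(n+1) a_(n+1) + 3 a_n] / ((n+1)(n+2)); check: a_0 = 3, a_1 = -1, a_2 = 5, a_3 = -13/6, a_4 = 43/24, a_5 = -41/60


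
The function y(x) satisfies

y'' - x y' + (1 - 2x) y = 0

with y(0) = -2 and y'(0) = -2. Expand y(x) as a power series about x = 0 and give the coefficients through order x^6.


Ansatz: y(x) = sum_{n>=0} a_n x^n, so y'(x) = sum_{n>=1} n a_n x^(n-1) and y''(x) = sum_{n>=2} n(n-1) a_n x^(n-2).
Substitute into P(x) y'' + Q(x) y' + R(x) y = 0 with P(x) = 1, Q(x) = -x, R(x) = 1 - 2x, and match powers of x.
Initial conditions: a_0 = -2, a_1 = -2.
Setting the coefficient of each power of x to zero and solving order by order (substituting the coefficients already found):
  x^0: 2 a_2 + a_0 = 0  ->  2 a_2 = -a_0 = 2  ->  a_2 = 1
  x^1: 6 a_3 - 2 a_0 = 0  ->  6 a_3 = 2 a_0 = -4  ->  a_3 = -2/3
  x^2: 12 a_4 - a_2 - 2 a_1 = 0  ->  12 a_4 = a_2 + 2 a_1 = -3  ->  a_4 = -1/4
  x^3: 20 a_5 - 2 a_3 - 2 a_2 = 0  ->  20 a_5 = 2 a_3 + 2 a_2 = 2/3  ->  a_5 = 1/30
  x^4: 30 a_6 - 3 a_4 - 2 a_3 = 0  ->  30 a_6 = 3 a_4 + 2 a_3 = -25/12  ->  a_6 = -5/72
Truncated series: y(x) = -2 - 2 x + x^2 - (2/3) x^3 - (1/4) x^4 + (1/30) x^5 - (5/72) x^6 + O(x^7).

a_0 = -2; a_1 = -2; a_2 = 1; a_3 = -2/3; a_4 = -1/4; a_5 = 1/30; a_6 = -5/72


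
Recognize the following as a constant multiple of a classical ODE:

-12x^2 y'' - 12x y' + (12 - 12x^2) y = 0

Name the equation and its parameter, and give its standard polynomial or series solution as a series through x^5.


All three coefficients share the factor -12; dividing through by -12 gives  x^2 y'' + x y' + (x^2 - 1) y = 0.
This matches the Bessel equation x^2 y'' + x y' + (x^2 - nu^2) y = 0 with nu^2 = 1, so nu = 1; the solution bounded at x = 0 is J_1(x).
Frobenius at x = 0: indicial roots ±nu; for r = nu the recurrence k(k + 2nu) c_k = -c_{k-2} gives the standard series J_nu(x) = sum_{k>=0} (-1)^k / (k! (k+nu)!) (x/2)^(2k+nu). Evaluate the first 3 terms:
  k = 0: (-1)^0 / (0! * 1! * 2^1) x^1 = 1/(1*1*2) x^1 = (1/2) x^1
  k = 1: (-1)^1 / (1! * 2! * 2^3) x^3 = -1/(1*2*8) x^3 = (-1/16) x^3
  k = 2: (-1)^2 / (2! * 3! * 2^5) x^5 = 1/(2*6*32) x^5 = (1/384) x^5
Hence J_1(x) = x^5/384 - x^3/16 + x/2 + ....

J_1(x); series = x^5/384 - x^3/16 + x/2


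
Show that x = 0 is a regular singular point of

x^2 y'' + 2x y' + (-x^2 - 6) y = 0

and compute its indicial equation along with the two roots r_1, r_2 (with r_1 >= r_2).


Divide by x^2 to reach normal form y'' + P_1(x) y' + P_2(x) y = 0 with P_1(x) = 2/x and P_2(x) = -1 - 6/x^2.
x = 0 is a singular point because the y'-coefficient 2/x has a pole at x = 0 and the y-coefficient -1 - 6/x^2 has a pole at x = 0.
It is a regular singular point because x P_1(x) = p(x) = 2 and x^2 P_2(x) = q(x) = -x^2 - 6 are polynomials, hence analytic at x = 0.
p(0) = 2,  q(0) = -6.
Indicial equation: r(r-1) + p(0) r + q(0) = 0, i.e. r^2 + (p(0) - 1) r + q(0) = 0, i.e. r^2 + 1 r - 6 = 0.
Discriminant: (1)^2 - 4(-6) = 25, so r = (-1 ± 5)/2.
Solving: r_1 = 2, r_2 = -3.

indicial: r^2 + 1 r - 6 = 0; roots r_1 = 2, r_2 = -3


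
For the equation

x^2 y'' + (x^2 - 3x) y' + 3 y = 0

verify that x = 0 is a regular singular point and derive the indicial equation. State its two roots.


Divide by x^2 to reach normal form y'' + P_1(x) y' + P_2(x) y = 0 with P_1(x) = 1 - 3/x and P_2(x) = 3/x^2.
x = 0 is a singular point because the y'-coefficient 1 - 3/x has a pole at x = 0 and the y-coefficient 3/x^2 has a pole at x = 0.
It is a regular singular point because x P_1(x) = p(x) = x - 3 and x^2 P_2(x) = q(x) = 3 are polynomials, hence analytic at x = 0.
p(0) = -3,  q(0) = 3.
Indicial equation: r(r-1) + p(0) r + q(0) = 0, i.e. r^2 + (p(0) - 1) r + q(0) = 0, i.e. r^2 - 4 r + 3 = 0.
Discriminant: (-4)^2 - 4(3) = 4, so r = (4 ± 2)/2.
Solving: r_1 = 3, r_2 = 1.

indicial: r^2 - 4 r + 3 = 0; roots r_1 = 3, r_2 = 1


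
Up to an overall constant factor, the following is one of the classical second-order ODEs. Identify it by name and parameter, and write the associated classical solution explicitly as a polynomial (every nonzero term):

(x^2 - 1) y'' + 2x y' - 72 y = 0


All three coefficients share the factor -1; dividing through by -1 gives  (1 - x^2) y'' - 2x y' + 72 y = 0.
This matches the Legendre equation (1 - x^2) y'' - 2x y' + n(n+1) y = 0 (note the -2x y' term) with n(n+1) = 72, so n = 8; the polynomial solution is P_8(x).
With y = sum_k a_k x^k, matching x^k gives (k+2)(k+1) a_{k+2} = [k(k+1) - n(n+1)] a_k = (k - 8)(k + 9) a_k. The right side vanishes at k = 8, so the series with the parity of 8 terminates at degree 8.
Standard normalization (P_n(1) = 1): leading coefficient (2n)!/(2^n (n!)^2) = 20922789888000/(256*1625702400) = 6435/128, so a_8 = 6435/128. Work downward with a_k = (k+1)(k+2) a_{k+2} / ((k - 8)(k + 9)):
  a_6 = (7)(8)(6435/128) / ((6 - 8)(6 + 9)) = (45045/16)/(-30) = -3003/32
  a_4 = (5)(6)(-3003/32) / ((4 - 8)(4 + 9)) = (-45045/16)/(-52) = 3465/64
  a_2 = (3)(4)(3465/64) / ((2 - 8)(2 + 9)) = (10395/16)/(-66) = -315/32
  a_0 = (1)(2)(-315/32) / ((0 - 8)(0 + 9)) = (-315/16)/(-72) = 35/128
Hence P_8(x) = 6435 x^8/128 - 3003 x^6/32 + 3465 x^4/64 - 315 x^2/32 + 35/128.

P_8(x); series = 6435 x^8/128 - 3003 x^6/32 + 3465 x^4/64 - 315 x^2/32 + 35/128


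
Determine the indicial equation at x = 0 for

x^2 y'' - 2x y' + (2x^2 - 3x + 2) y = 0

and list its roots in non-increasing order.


Divide by x^2 to reach normal form y'' + P_1(x) y' + P_2(x) y = 0 with P_1(x) = -2/x and P_2(x) = 2 - 3/x + 2/x^2.
x = 0 is a singular point because the y'-coefficient -2/x has a pole at x = 0 and the y-coefficient 2 - 3/x + 2/x^2 has a pole at x = 0.
It is a regular singular point because x P_1(x) = p(x) = -2 and x^2 P_2(x) = q(x) = 2x^2 - 3x + 2 are polynomials, hence analytic at x = 0.
p(0) = -2,  q(0) = 2.
Indicial equation: r(r-1) + p(0) r + q(0) = 0, i.e. r^2 + (p(0) - 1) r + q(0) = 0, i.e. r^2 - 3 r + 2 = 0.
Discriminant: (-3)^2 - 4(2) = 1, so r = (3 ± 1)/2.
Solving: r_1 = 2, r_2 = 1.

indicial: r^2 - 3 r + 2 = 0; roots r_1 = 2, r_2 = 1


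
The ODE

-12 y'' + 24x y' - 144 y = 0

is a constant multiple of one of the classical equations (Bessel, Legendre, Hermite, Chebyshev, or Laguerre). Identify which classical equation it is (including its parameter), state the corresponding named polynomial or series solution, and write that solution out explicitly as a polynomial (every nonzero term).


All three coefficients share the factor -12; dividing through by -12 gives  y'' - 2x y' + 12 y = 0.
This matches the Hermite equation y'' - 2x y' + 2n y = 0 with 2n = 12, so n = 6; the polynomial solution is H_6(x).
With y = sum_k a_k x^k, matching x^k gives (k+2)(k+1) a_{k+2} = 2(k - n) a_k = 2(k - 6) a_k. The right side vanishes at k = 6, so the series with the parity of 6 terminates at degree 6.
Standard normalization: leading coefficient of H_n is 2^n, so a_6 = 2^6 = 64. Work downward with a_k = (k+1)(k+2) a_{k+2} / (2(k - n)):
  a_4 = (5)(6)(64) / (2(4 - 6)) = 1920/(-4) = -480
  a_2 = (3)(4)(-480) / (2(2 - 6)) = -5760/(-8) = 720
  a_0 = (1)(2)(720) / (2(0 - 6)) = 1440/(-12) = -120
Hence H_6(x) = 64 x^6 - 480 x^4 + 720 x^2 - 120.

H_6(x); series = 64 x^6 - 480 x^4 + 720 x^2 - 120


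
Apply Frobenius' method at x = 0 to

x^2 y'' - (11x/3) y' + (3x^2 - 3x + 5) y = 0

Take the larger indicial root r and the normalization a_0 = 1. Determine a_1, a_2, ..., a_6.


Write in Frobenius form y'' + (p(x)/x) y' + (q(x)/x^2) y = 0:
  p(x) = -11/3,  q(x) = 3x^2 - 3x + 5.
Indicial equation: r(r-1) + (-11/3) r + (5) = 0 -> roots r_1 = 3, r_2 = 5/3.
Take r = r_1 = 3. Let y(x) = x^r sum_{n>=0} a_n x^n with a_0 = 1.
Substitute y = x^r sum a_n x^n and match x^{r+n}. The recurrence is
  D(n) a_n - 3 a_{n-1} + 3 a_{n-2} = 0,  where D(n) = (r+n)(r+n-1) + (-11/3)(r+n) + (5).
  a_n = [3 a_{n-1} - 3 a_{n-2}] / D(n).
Since the indicial polynomial factors as (r - r_1)(r - r_2), D(n) = (r_1 + n - r_1)(r_1 + n - r_2) = n(n + 4/3).
Evaluating step by step (a_0 = 1):
  n = 1: D(1) = 1(1 + 4/3) = 7/3; numerator = 3(1) = 3; a_1 = (3)/(7/3) = 9/7
  n = 2: D(2) = 2(2 + 4/3) = 20/3; numerator = 3(9/7) - 3(1) = 6/7; a_2 = (6/7)/(20/3) = 9/70
  n = 3: D(3) = 3(3 + 4/3) = 13; numerator = 3(9/70) - 3(9/7) = -243/70; a_3 = (-243/70)/(13) = -243/910
  n = 4: D(4) = 4(4 + 4/3) = 64/3; numerator = 3(-243/910) - 3(9/70) = -108/91; a_4 = (-108/91)/(64/3) = -81/1456
  n = 5: D(5) = 5(5 + 4/3) = 95/3; numerator = 3(-81/1456) - 3(-243/910) = 4617/7280; a_5 = (4617/7280)/(95/3) = 729/36400
  n = 6: D(6) = 6(6 + 4/3) = 44; numerator = 3(729/36400) - 3(-81/1456) = 4131/18200; a_6 = (4131/18200)/(44) = 4131/800800

r = 3; a_0 = 1; a_1 = 9/7; a_2 = 9/70; a_3 = -243/910; a_4 = -81/1456; a_5 = 729/36400; a_6 = 4131/800800


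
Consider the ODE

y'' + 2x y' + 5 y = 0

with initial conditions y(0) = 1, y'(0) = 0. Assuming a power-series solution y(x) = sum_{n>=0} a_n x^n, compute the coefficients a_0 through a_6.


Ansatz: y(x) = sum_{n>=0} a_n x^n, so y'(x) = sum_{n>=1} n a_n x^(n-1) and y''(x) = sum_{n>=2} n(n-1) a_n x^(n-2).
Substitute into P(x) y'' + Q(x) y' + R(x) y = 0 with P(x) = 1, Q(x) = 2x, R(x) = 5, and match powers of x.
Initial conditions: a_0 = 1, a_1 = 0.
Setting the coefficient of each power of x to zero and solving order by order (substituting the coefficients already found):
  x^0: 2 a_2 + 5 a_0 = 0  ->  2 a_2 = -5 a_0 = -5  ->  a_2 = -5/2
  x^1: 6 a_3 + 7 a_1 = 0  ->  6 a_3 = -7 a_1 = 0  ->  a_3 = 0
  x^2: 12 a_4 + 9 a_2 = 0  ->  12 a_4 = -9 a_2 = 45/2  ->  a_4 = 15/8
  x^3: 20 a_5 + 11 a_3 = 0  ->  20 a_5 = -11 a_3 = 0  ->  a_5 = 0
  x^4: 30 a_6 + 13 a_4 = 0  ->  30 a_6 = -13 a_4 = -195/8  ->  a_6 = -13/16
Truncated series: y(x) = 1 - (5/2) x^2 + (15/8) x^4 - (13/16) x^6 + O(x^7).

a_0 = 1; a_1 = 0; a_2 = -5/2; a_3 = 0; a_4 = 15/8; a_5 = 0; a_6 = -13/16


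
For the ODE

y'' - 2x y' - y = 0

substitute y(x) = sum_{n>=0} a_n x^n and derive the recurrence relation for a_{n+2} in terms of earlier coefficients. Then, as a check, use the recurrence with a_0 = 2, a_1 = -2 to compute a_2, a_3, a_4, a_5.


Substitute y = sum_n a_n x^n.
y''(x) has coefficient (n+2)(n+1) a_{n+2} at x^n;
-2 x y'(x) has coefficient -2 n a_n at x^n (shift);
-y(x) has coefficient -1 a_n at x^n.
Matching x^n: (n+2)(n+1) a_{n+2} + (-2n - 1) a_n = 0.
Thus a_{n+2} = (2n + 1) / ((n+1)(n+2)) * a_n.

Check with a_0 = 2, a_1 = -2 (apply the recurrence for n = 0, 1, 2, 3): a_0 = 2, a_1 = -2, a_2 = 1, a_3 = -1, a_4 = 5/12, a_5 = -7/20.

a_(n+2) = (2n + 1) / ((n+1)(n+2)) * a_n; check: a_0 = 2, a_1 = -2, a_2 = 1, a_3 = -1, a_4 = 5/12, a_5 = -7/20


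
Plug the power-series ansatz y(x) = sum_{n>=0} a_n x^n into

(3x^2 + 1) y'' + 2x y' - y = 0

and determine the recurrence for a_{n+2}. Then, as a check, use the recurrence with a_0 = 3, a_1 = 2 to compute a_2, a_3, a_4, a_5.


Substitute y = sum_n a_n x^n.
(1 + 3 x^2) y'' contributes (n+2)(n+1) a_{n+2} + 3 n(n-1) a_n at x^n.
2 x y'(x) contributes 2 n a_n at x^n.
-y(x) contributes -1 a_n at x^n.
Matching x^n: (n+2)(n+1) a_{n+2} + (3 n(n-1) + 2 n - 1) a_n = 0.
Thus a_{n+2} = (-3 n(n-1) - 2 n + 1) / ((n+1)(n+2)) * a_n.

Check with a_0 = 3, a_1 = 2 (apply the recurrence for n = 0, 1, 2, 3): a_0 = 3, a_1 = 2, a_2 = 3/2, a_3 = -1/3, a_4 = -9/8, a_5 = 23/60.

a_(n+2) = (-3 n(n-1) - 2 n + 1) / ((n+1)(n+2)) * a_n; check: a_0 = 3, a_1 = 2, a_2 = 3/2, a_3 = -1/3, a_4 = -9/8, a_5 = 23/60


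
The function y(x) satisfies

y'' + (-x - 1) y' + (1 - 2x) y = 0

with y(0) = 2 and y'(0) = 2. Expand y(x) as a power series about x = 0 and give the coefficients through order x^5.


Ansatz: y(x) = sum_{n>=0} a_n x^n, so y'(x) = sum_{n>=1} n a_n x^(n-1) and y''(x) = sum_{n>=2} n(n-1) a_n x^(n-2).
Substitute into P(x) y'' + Q(x) y' + R(x) y = 0 with P(x) = 1, Q(x) = -x - 1, R(x) = 1 - 2x, and match powers of x.
Initial conditions: a_0 = 2, a_1 = 2.
Setting the coefficient of each power of x to zero and solving order by order (substituting the coefficients already found):
  x^0: 2 a_2 - a_1 + a_0 = 0  ->  2 a_2 = a_1 - a_0 = 0  ->  a_2 = 0
  x^1: 6 a_3 - 2 a_2 - 2 a_0 = 0  ->  6 a_3 = 2 a_2 + 2 a_0 = 4  ->  a_3 = 2/3
  x^2: 12 a_4 - 3 a_3 - a_2 - 2 a_1 = 0  ->  12 a_4 = 3 a_3 + a_2 + 2 a_1 = 6  ->  a_4 = 1/2
  x^3: 20 a_5 - 4 a_4 - 2 a_3 - 2 a_2 = 0  ->  20 a_5 = 4 a_4 + 2 a_3 + 2 a_2 = 10/3  ->  a_5 = 1/6
Truncated series: y(x) = 2 + 2 x + (2/3) x^3 + (1/2) x^4 + (1/6) x^5 + O(x^6).

a_0 = 2; a_1 = 2; a_2 = 0; a_3 = 2/3; a_4 = 1/2; a_5 = 1/6


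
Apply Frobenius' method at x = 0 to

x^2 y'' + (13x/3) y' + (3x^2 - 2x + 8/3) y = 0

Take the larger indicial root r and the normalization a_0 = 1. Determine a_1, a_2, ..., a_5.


Write in Frobenius form y'' + (p(x)/x) y' + (q(x)/x^2) y = 0:
  p(x) = 13/3,  q(x) = 3x^2 - 2x + 8/3.
Indicial equation: r(r-1) + (13/3) r + (8/3) = 0 -> roots r_1 = -4/3, r_2 = -2.
Take r = r_1 = -4/3. Let y(x) = x^r sum_{n>=0} a_n x^n with a_0 = 1.
Substitute y = x^r sum a_n x^n and match x^{r+n}. The recurrence is
  D(n) a_n - 2 a_{n-1} + 3 a_{n-2} = 0,  where D(n) = (r+n)(r+n-1) + (13/3)(r+n) + (8/3).
  a_n = [2 a_{n-1} - 3 a_{n-2}] / D(n).
Since the indicial polynomial factors as (r - r_1)(r - r_2), D(n) = (r_1 + n - r_1)(r_1 + n - r_2) = n(n + 2/3).
Evaluating step by step (a_0 = 1):
  n = 1: D(1) = 1(1 + 2/3) = 5/3; numerator = 2(1) = 2; a_1 = (2)/(5/3) = 6/5
  n = 2: D(2) = 2(2 + 2/3) = 16/3; numerator = 2(6/5) - 3(1) = -3/5; a_2 = (-3/5)/(16/3) = -9/80
  n = 3: D(3) = 3(3 + 2/3) = 11; numerator = 2(-9/80) - 3(6/5) = -153/40; a_3 = (-153/40)/(11) = -153/440
  n = 4: D(4) = 4(4 + 2/3) = 56/3; numerator = 2(-153/440) - 3(-9/80) = -63/176; a_4 = (-63/176)/(56/3) = -27/1408
  n = 5: D(5) = 5(5 + 2/3) = 85/3; numerator = 2(-27/1408) - 3(-153/440) = 3537/3520; a_5 = (3537/3520)/(85/3) = 10611/299200

r = -4/3; a_0 = 1; a_1 = 6/5; a_2 = -9/80; a_3 = -153/440; a_4 = -27/1408; a_5 = 10611/299200


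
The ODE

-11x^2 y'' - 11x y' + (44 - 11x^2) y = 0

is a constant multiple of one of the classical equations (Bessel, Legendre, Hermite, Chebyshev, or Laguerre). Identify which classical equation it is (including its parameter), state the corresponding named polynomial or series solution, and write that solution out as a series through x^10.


All three coefficients share the factor -11; dividing through by -11 gives  x^2 y'' + x y' + (x^2 - 4) y = 0.
This matches the Bessel equation x^2 y'' + x y' + (x^2 - nu^2) y = 0 with nu^2 = 4, so nu = 2; the solution bounded at x = 0 is J_2(x).
Frobenius at x = 0: indicial roots ±nu; for r = nu the recurrence k(k + 2nu) c_k = -c_{k-2} gives the standard series J_nu(x) = sum_{k>=0} (-1)^k / (k! (k+nu)!) (x/2)^(2k+nu). Evaluate the first 5 terms:
  k = 0: (-1)^0 / (0! * 2! * 2^2) x^2 = 1/(1*2*4) x^2 = (1/8) x^2
  k = 1: (-1)^1 / (1! * 3! * 2^4) x^4 = -1/(1*6*16) x^4 = (-1/96) x^4
  k = 2: (-1)^2 / (2! * 4! * 2^6) x^6 = 1/(2*24*64) x^6 = (1/3072) x^6
  k = 3: (-1)^3 / (3! * 5! * 2^8) x^8 = -1/(6*120*256) x^8 = (-1/184320) x^8
  k = 4: (-1)^4 / (4! * 6! * 2^10) x^10 = 1/(24*720*1024) x^10 = (1/17694720) x^10
Hence J_2(x) = x^10/17694720 - x^8/184320 + x^6/3072 - x^4/96 + x^2/8 + ....

J_2(x); series = x^10/17694720 - x^8/184320 + x^6/3072 - x^4/96 + x^2/8


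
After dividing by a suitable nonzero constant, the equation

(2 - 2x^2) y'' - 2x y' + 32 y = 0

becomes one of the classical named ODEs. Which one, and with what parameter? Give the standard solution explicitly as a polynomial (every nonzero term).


All three coefficients share the factor 2; dividing through by 2 gives  (1 - x^2) y'' - x y' + 16 y = 0.
This matches the Chebyshev equation (1 - x^2) y'' - x y' + n^2 y = 0 (note the -x y' term, not -2x y') with n^2 = 16, so n = 4; the polynomial solution is T_4(x).
With y = sum_k a_k x^k, matching x^k gives (k+2)(k+1) a_{k+2} = (k^2 - n^2) a_k = (k - 4)(k + 4) a_k. The right side vanishes at k = 4, so the series with the parity of 4 terminates at degree 4.
Standard normalization: leading coefficient of T_n is 2^(n-1), so a_4 = 2^3 = 8. Work downward with a_k = (k+1)(k+2) a_{k+2} / ((k - 4)(k + 4)):
  a_2 = (3)(4)(8) / ((2 - 4)(2 + 4)) = 96/(-12) = -8
  a_0 = (1)(2)(-8) / ((0 - 4)(0 + 4)) = -16/(-16) = 1
Hence T_4(x) = 8 x^4 - 8 x^2 + 1.

T_4(x); series = 8 x^4 - 8 x^2 + 1


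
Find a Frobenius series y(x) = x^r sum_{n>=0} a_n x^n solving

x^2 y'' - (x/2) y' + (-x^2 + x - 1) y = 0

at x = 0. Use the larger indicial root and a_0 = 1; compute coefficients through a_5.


Write in Frobenius form y'' + (p(x)/x) y' + (q(x)/x^2) y = 0:
  p(x) = -1/2,  q(x) = -x^2 + x - 1.
Indicial equation: r(r-1) + (-1/2) r + (-1) = 0 -> roots r_1 = 2, r_2 = -1/2.
Take r = r_1 = 2. Let y(x) = x^r sum_{n>=0} a_n x^n with a_0 = 1.
Substitute y = x^r sum a_n x^n and match x^{r+n}. The recurrence is
  D(n) a_n + 1 a_{n-1} - 1 a_{n-2} = 0,  where D(n) = (r+n)(r+n-1) + (-1/2)(r+n) + (-1).
  a_n = [-1 a_{n-1} + 1 a_{n-2}] / D(n).
Since the indicial polynomial factors as (r - r_1)(r - r_2), D(n) = (r_1 + n - r_1)(r_1 + n - r_2) = n(n + 5/2).
Evaluating step by step (a_0 = 1):
  n = 1: D(1) = 1(1 + 5/2) = 7/2; numerator = -1(1) = -1; a_1 = (-1)/(7/2) = -2/7
  n = 2: D(2) = 2(2 + 5/2) = 9; numerator = -1(-2/7) + 1(1) = 9/7; a_2 = (9/7)/(9) = 1/7
  n = 3: D(3) = 3(3 + 5/2) = 33/2; numerator = -1(1/7) + 1(-2/7) = -3/7; a_3 = (-3/7)/(33/2) = -2/77
  n = 4: D(4) = 4(4 + 5/2) = 26; numerator = -1(-2/77) + 1(1/7) = 13/77; a_4 = (13/77)/(26) = 1/154
  n = 5: D(5) = 5(5 + 5/2) = 75/2; numerator = -1(1/154) + 1(-2/77) = -5/154; a_5 = (-5/154)/(75/2) = -1/1155

r = 2; a_0 = 1; a_1 = -2/7; a_2 = 1/7; a_3 = -2/77; a_4 = 1/154; a_5 = -1/1155


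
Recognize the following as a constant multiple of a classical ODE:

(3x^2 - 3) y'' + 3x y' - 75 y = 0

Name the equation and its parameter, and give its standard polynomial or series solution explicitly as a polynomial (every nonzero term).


All three coefficients share the factor -3; dividing through by -3 gives  (1 - x^2) y'' - x y' + 25 y = 0.
This matches the Chebyshev equation (1 - x^2) y'' - x y' + n^2 y = 0 (note the -x y' term, not -2x y') with n^2 = 25, so n = 5; the polynomial solution is T_5(x).
With y = sum_k a_k x^k, matching x^k gives (k+2)(k+1) a_{k+2} = (k^2 - n^2) a_k = (k - 5)(k + 5) a_k. The right side vanishes at k = 5, so the series with the parity of 5 terminates at degree 5.
Standard normalization: leading coefficient of T_n is 2^(n-1), so a_5 = 2^4 = 16. Work downward with a_k = (k+1)(k+2) a_{k+2} / ((k - 5)(k + 5)):
  a_3 = (4)(5)(16) / ((3 - 5)(3 + 5)) = 320/(-16) = -20
  a_1 = (2)(3)(-20) / ((1 - 5)(1 + 5)) = -120/(-24) = 5
Hence T_5(x) = 16 x^5 - 20 x^3 + 5 x.

T_5(x); series = 16 x^5 - 20 x^3 + 5 x


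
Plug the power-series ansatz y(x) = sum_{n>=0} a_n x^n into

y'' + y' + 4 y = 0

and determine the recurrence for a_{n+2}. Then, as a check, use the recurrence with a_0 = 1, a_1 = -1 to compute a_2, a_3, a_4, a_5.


Substitute y = sum_n a_n x^n.
y''(x) has coefficient (n+2)(n+1) a_{n+2} at x^n;
y'(x) has coefficient (n+1) a_{n+1} at x^n;
4 y(x) has coefficient 4 a_n at x^n.
Matching x^n: (n+2)(n+1) a_{n+2} + (n+1) a_{n+1} + 4 a_n = 0.
Thus a_{n+2} = [-(n+1) a_{n+1} - 4 a_n] / ((n+1)(n+2)).

Check with a_0 = 1, a_1 = -1 (apply the recurrence for n = 0, 1, 2, 3): a_0 = 1, a_1 = -1, a_2 = -3/2, a_3 = 7/6, a_4 = 5/24, a_5 = -11/40.

a_(n+2) = [-(n+1) a_(n+1) - 4 a_n] / ((n+1)(n+2)); check: a_0 = 1, a_1 = -1, a_2 = -3/2, a_3 = 7/6, a_4 = 5/24, a_5 = -11/40


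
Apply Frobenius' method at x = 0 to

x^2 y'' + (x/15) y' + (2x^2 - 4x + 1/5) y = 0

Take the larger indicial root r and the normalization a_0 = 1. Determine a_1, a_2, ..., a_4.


Write in Frobenius form y'' + (p(x)/x) y' + (q(x)/x^2) y = 0:
  p(x) = 1/15,  q(x) = 2x^2 - 4x + 1/5.
Indicial equation: r(r-1) + (1/15) r + (1/5) = 0 -> roots r_1 = 3/5, r_2 = 1/3.
Take r = r_1 = 3/5. Let y(x) = x^r sum_{n>=0} a_n x^n with a_0 = 1.
Substitute y = x^r sum a_n x^n and match x^{r+n}. The recurrence is
  D(n) a_n - 4 a_{n-1} + 2 a_{n-2} = 0,  where D(n) = (r+n)(r+n-1) + (1/15)(r+n) + (1/5).
  a_n = [4 a_{n-1} - 2 a_{n-2}] / D(n).
Since the indicial polynomial factors as (r - r_1)(r - r_2), D(n) = (r_1 + n - r_1)(r_1 + n - r_2) = n(n + 4/15).
Evaluating step by step (a_0 = 1):
  n = 1: D(1) = 1(1 + 4/15) = 19/15; numerator = 4(1) = 4; a_1 = (4)/(19/15) = 60/19
  n = 2: D(2) = 2(2 + 4/15) = 68/15; numerator = 4(60/19) - 2(1) = 202/19; a_2 = (202/19)/(68/15) = 1515/646
  n = 3: D(3) = 3(3 + 4/15) = 49/5; numerator = 4(1515/646) - 2(60/19) = 990/323; a_3 = (990/323)/(49/5) = 4950/15827
  n = 4: D(4) = 4(4 + 4/15) = 256/15; numerator = 4(4950/15827) - 2(1515/646) = -2865/833; a_4 = (-2865/833)/(256/15) = -42975/213248

r = 3/5; a_0 = 1; a_1 = 60/19; a_2 = 1515/646; a_3 = 4950/15827; a_4 = -42975/213248


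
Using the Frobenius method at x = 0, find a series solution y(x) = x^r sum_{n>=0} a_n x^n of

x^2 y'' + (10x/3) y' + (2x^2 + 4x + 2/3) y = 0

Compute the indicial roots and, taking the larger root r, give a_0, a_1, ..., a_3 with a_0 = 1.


Write in Frobenius form y'' + (p(x)/x) y' + (q(x)/x^2) y = 0:
  p(x) = 10/3,  q(x) = 2x^2 + 4x + 2/3.
Indicial equation: r(r-1) + (10/3) r + (2/3) = 0 -> roots r_1 = -1/3, r_2 = -2.
Take r = r_1 = -1/3. Let y(x) = x^r sum_{n>=0} a_n x^n with a_0 = 1.
Substitute y = x^r sum a_n x^n and match x^{r+n}. The recurrence is
  D(n) a_n + 4 a_{n-1} + 2 a_{n-2} = 0,  where D(n) = (r+n)(r+n-1) + (10/3)(r+n) + (2/3).
  a_n = [-4 a_{n-1} - 2 a_{n-2}] / D(n).
Since the indicial polynomial factors as (r - r_1)(r - r_2), D(n) = (r_1 + n - r_1)(r_1 + n - r_2) = n(n + 5/3).
Evaluating step by step (a_0 = 1):
  n = 1: D(1) = 1(1 + 5/3) = 8/3; numerator = -4(1) = -4; a_1 = (-4)/(8/3) = -3/2
  n = 2: D(2) = 2(2 + 5/3) = 22/3; numerator = -4(-3/2) - 2(1) = 4; a_2 = (4)/(22/3) = 6/11
  n = 3: D(3) = 3(3 + 5/3) = 14; numerator = -4(6/11) - 2(-3/2) = 9/11; a_3 = (9/11)/(14) = 9/154

r = -1/3; a_0 = 1; a_1 = -3/2; a_2 = 6/11; a_3 = 9/154


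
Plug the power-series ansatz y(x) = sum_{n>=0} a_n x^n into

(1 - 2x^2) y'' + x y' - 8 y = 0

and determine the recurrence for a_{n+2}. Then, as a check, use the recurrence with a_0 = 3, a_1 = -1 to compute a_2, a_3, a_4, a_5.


Substitute y = sum_n a_n x^n.
(1 - 2 x^2) y'' contributes (n+2)(n+1) a_{n+2} - 2 n(n-1) a_n at x^n.
x y'(x) contributes n a_n at x^n.
-8 y(x) contributes -8 a_n at x^n.
Matching x^n: (n+2)(n+1) a_{n+2} + (-2 n(n-1) + n - 8) a_n = 0.
Thus a_{n+2} = (2 n(n-1) - n + 8) / ((n+1)(n+2)) * a_n.

Check with a_0 = 3, a_1 = -1 (apply the recurrence for n = 0, 1, 2, 3): a_0 = 3, a_1 = -1, a_2 = 12, a_3 = -7/6, a_4 = 10, a_5 = -119/120.

a_(n+2) = (2 n(n-1) - n + 8) / ((n+1)(n+2)) * a_n; check: a_0 = 3, a_1 = -1, a_2 = 12, a_3 = -7/6, a_4 = 10, a_5 = -119/120


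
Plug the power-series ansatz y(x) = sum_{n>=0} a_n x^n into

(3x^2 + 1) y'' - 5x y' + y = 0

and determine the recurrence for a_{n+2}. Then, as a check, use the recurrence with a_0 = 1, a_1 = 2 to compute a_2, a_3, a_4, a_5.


Substitute y = sum_n a_n x^n.
(1 + 3 x^2) y'' contributes (n+2)(n+1) a_{n+2} + 3 n(n-1) a_n at x^n.
-5 x y'(x) contributes -5 n a_n at x^n.
y(x) contributes 1 a_n at x^n.
Matching x^n: (n+2)(n+1) a_{n+2} + (3 n(n-1) - 5 n + 1) a_n = 0.
Thus a_{n+2} = (-3 n(n-1) + 5 n - 1) / ((n+1)(n+2)) * a_n.

Check with a_0 = 1, a_1 = 2 (apply the recurrence for n = 0, 1, 2, 3): a_0 = 1, a_1 = 2, a_2 = -1/2, a_3 = 4/3, a_4 = -1/8, a_5 = -4/15.

a_(n+2) = (-3 n(n-1) + 5 n - 1) / ((n+1)(n+2)) * a_n; check: a_0 = 1, a_1 = 2, a_2 = -1/2, a_3 = 4/3, a_4 = -1/8, a_5 = -4/15


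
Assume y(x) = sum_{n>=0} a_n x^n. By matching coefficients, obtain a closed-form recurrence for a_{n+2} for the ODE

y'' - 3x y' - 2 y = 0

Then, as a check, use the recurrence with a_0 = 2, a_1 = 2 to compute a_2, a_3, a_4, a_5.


Substitute y = sum_n a_n x^n.
y''(x) has coefficient (n+2)(n+1) a_{n+2} at x^n;
-3 x y'(x) has coefficient -3 n a_n at x^n (shift);
-2 y(x) has coefficient -2 a_n at x^n.
Matching x^n: (n+2)(n+1) a_{n+2} + (-3n - 2) a_n = 0.
Thus a_{n+2} = (3n + 2) / ((n+1)(n+2)) * a_n.

Check with a_0 = 2, a_1 = 2 (apply the recurrence for n = 0, 1, 2, 3): a_0 = 2, a_1 = 2, a_2 = 2, a_3 = 5/3, a_4 = 4/3, a_5 = 11/12.

a_(n+2) = (3n + 2) / ((n+1)(n+2)) * a_n; check: a_0 = 2, a_1 = 2, a_2 = 2, a_3 = 5/3, a_4 = 4/3, a_5 = 11/12


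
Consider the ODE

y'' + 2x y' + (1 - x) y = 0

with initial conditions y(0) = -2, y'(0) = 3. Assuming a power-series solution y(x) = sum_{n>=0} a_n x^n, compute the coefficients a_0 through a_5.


Ansatz: y(x) = sum_{n>=0} a_n x^n, so y'(x) = sum_{n>=1} n a_n x^(n-1) and y''(x) = sum_{n>=2} n(n-1) a_n x^(n-2).
Substitute into P(x) y'' + Q(x) y' + R(x) y = 0 with P(x) = 1, Q(x) = 2x, R(x) = 1 - x, and match powers of x.
Initial conditions: a_0 = -2, a_1 = 3.
Setting the coefficient of each power of x to zero and solving order by order (substituting the coefficients already found):
  x^0: 2 a_2 + a_0 = 0  ->  2 a_2 = -a_0 = 2  ->  a_2 = 1
  x^1: 6 a_3 + 3 a_1 - a_0 = 0  ->  6 a_3 = -3 a_1 + a_0 = -11  ->  a_3 = -11/6
  x^2: 12 a_4 + 5 a_2 - a_1 = 0  ->  12 a_4 = -5 a_2 + a_1 = -2  ->  a_4 = -1/6
  x^3: 20 a_5 + 7 a_3 - a_2 = 0  ->  20 a_5 = -7 a_3 + a_2 = 83/6  ->  a_5 = 83/120
Truncated series: y(x) = -2 + 3 x + x^2 - (11/6) x^3 - (1/6) x^4 + (83/120) x^5 + O(x^6).

a_0 = -2; a_1 = 3; a_2 = 1; a_3 = -11/6; a_4 = -1/6; a_5 = 83/120


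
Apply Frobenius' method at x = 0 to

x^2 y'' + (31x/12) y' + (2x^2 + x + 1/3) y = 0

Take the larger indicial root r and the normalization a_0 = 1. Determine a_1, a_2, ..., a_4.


Write in Frobenius form y'' + (p(x)/x) y' + (q(x)/x^2) y = 0:
  p(x) = 31/12,  q(x) = 2x^2 + x + 1/3.
Indicial equation: r(r-1) + (31/12) r + (1/3) = 0 -> roots r_1 = -1/4, r_2 = -4/3.
Take r = r_1 = -1/4. Let y(x) = x^r sum_{n>=0} a_n x^n with a_0 = 1.
Substitute y = x^r sum a_n x^n and match x^{r+n}. The recurrence is
  D(n) a_n + 1 a_{n-1} + 2 a_{n-2} = 0,  where D(n) = (r+n)(r+n-1) + (31/12)(r+n) + (1/3).
  a_n = [-1 a_{n-1} - 2 a_{n-2}] / D(n).
Since the indicial polynomial factors as (r - r_1)(r - r_2), D(n) = (r_1 + n - r_1)(r_1 + n - r_2) = n(n + 13/12).
Evaluating step by step (a_0 = 1):
  n = 1: D(1) = 1(1 + 13/12) = 25/12; numerator = -1(1) = -1; a_1 = (-1)/(25/12) = -12/25
  n = 2: D(2) = 2(2 + 13/12) = 37/6; numerator = -1(-12/25) - 2(1) = -38/25; a_2 = (-38/25)/(37/6) = -228/925
  n = 3: D(3) = 3(3 + 13/12) = 49/4; numerator = -1(-228/925) - 2(-12/25) = 1116/925; a_3 = (1116/925)/(49/4) = 4464/45325
  n = 4: D(4) = 4(4 + 13/12) = 61/3; numerator = -1(4464/45325) - 2(-228/925) = 3576/9065; a_4 = (3576/9065)/(61/3) = 10728/552965

r = -1/4; a_0 = 1; a_1 = -12/25; a_2 = -228/925; a_3 = 4464/45325; a_4 = 10728/552965


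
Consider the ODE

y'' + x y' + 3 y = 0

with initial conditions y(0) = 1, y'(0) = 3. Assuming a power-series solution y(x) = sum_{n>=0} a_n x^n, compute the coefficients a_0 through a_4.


Ansatz: y(x) = sum_{n>=0} a_n x^n, so y'(x) = sum_{n>=1} n a_n x^(n-1) and y''(x) = sum_{n>=2} n(n-1) a_n x^(n-2).
Substitute into P(x) y'' + Q(x) y' + R(x) y = 0 with P(x) = 1, Q(x) = x, R(x) = 3, and match powers of x.
Initial conditions: a_0 = 1, a_1 = 3.
Setting the coefficient of each power of x to zero and solving order by order (substituting the coefficients already found):
  x^0: 2 a_2 + 3 a_0 = 0  ->  2 a_2 = -3 a_0 = -3  ->  a_2 = -3/2
  x^1: 6 a_3 + 4 a_1 = 0  ->  6 a_3 = -4 a_1 = -12  ->  a_3 = -2
  x^2: 12 a_4 + 5 a_2 = 0  ->  12 a_4 = -5 a_2 = 15/2  ->  a_4 = 5/8
Truncated series: y(x) = 1 + 3 x - (3/2) x^2 - 2 x^3 + (5/8) x^4 + O(x^5).

a_0 = 1; a_1 = 3; a_2 = -3/2; a_3 = -2; a_4 = 5/8


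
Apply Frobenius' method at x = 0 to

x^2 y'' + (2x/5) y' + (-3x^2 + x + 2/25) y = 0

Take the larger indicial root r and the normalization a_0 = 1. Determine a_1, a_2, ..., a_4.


Write in Frobenius form y'' + (p(x)/x) y' + (q(x)/x^2) y = 0:
  p(x) = 2/5,  q(x) = -3x^2 + x + 2/25.
Indicial equation: r(r-1) + (2/5) r + (2/25) = 0 -> roots r_1 = 2/5, r_2 = 1/5.
Take r = r_1 = 2/5. Let y(x) = x^r sum_{n>=0} a_n x^n with a_0 = 1.
Substitute y = x^r sum a_n x^n and match x^{r+n}. The recurrence is
  D(n) a_n + 1 a_{n-1} - 3 a_{n-2} = 0,  where D(n) = (r+n)(r+n-1) + (2/5)(r+n) + (2/25).
  a_n = [-1 a_{n-1} + 3 a_{n-2}] / D(n).
Since the indicial polynomial factors as (r - r_1)(r - r_2), D(n) = (r_1 + n - r_1)(r_1 + n - r_2) = n(n + 1/5).
Evaluating step by step (a_0 = 1):
  n = 1: D(1) = 1(1 + 1/5) = 6/5; numerator = -1(1) = -1; a_1 = (-1)/(6/5) = -5/6
  n = 2: D(2) = 2(2 + 1/5) = 22/5; numerator = -1(-5/6) + 3(1) = 23/6; a_2 = (23/6)/(22/5) = 115/132
  n = 3: D(3) = 3(3 + 1/5) = 48/5; numerator = -1(115/132) + 3(-5/6) = -445/132; a_3 = (-445/132)/(48/5) = -2225/6336
  n = 4: D(4) = 4(4 + 1/5) = 84/5; numerator = -1(-2225/6336) + 3(115/132) = 18785/6336; a_4 = (18785/6336)/(84/5) = 93925/532224

r = 2/5; a_0 = 1; a_1 = -5/6; a_2 = 115/132; a_3 = -2225/6336; a_4 = 93925/532224


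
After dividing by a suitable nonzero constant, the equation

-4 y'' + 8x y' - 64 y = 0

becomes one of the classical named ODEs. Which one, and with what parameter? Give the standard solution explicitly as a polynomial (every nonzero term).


All three coefficients share the factor -4; dividing through by -4 gives  y'' - 2x y' + 16 y = 0.
This matches the Hermite equation y'' - 2x y' + 2n y = 0 with 2n = 16, so n = 8; the polynomial solution is H_8(x).
With y = sum_k a_k x^k, matching x^k gives (k+2)(k+1) a_{k+2} = 2(k - n) a_k = 2(k - 8) a_k. The right side vanishes at k = 8, so the series with the parity of 8 terminates at degree 8.
Standard normalization: leading coefficient of H_n is 2^n, so a_8 = 2^8 = 256. Work downward with a_k = (k+1)(k+2) a_{k+2} / (2(k - n)):
  a_6 = (7)(8)(256) / (2(6 - 8)) = 14336/(-4) = -3584
  a_4 = (5)(6)(-3584) / (2(4 - 8)) = -107520/(-8) = 13440
  a_2 = (3)(4)(13440) / (2(2 - 8)) = 161280/(-12) = -13440
  a_0 = (1)(2)(-13440) / (2(0 - 8)) = -26880/(-16) = 1680
Hence H_8(x) = 256 x^8 - 3584 x^6 + 13440 x^4 - 13440 x^2 + 1680.

H_8(x); series = 256 x^8 - 3584 x^6 + 13440 x^4 - 13440 x^2 + 1680


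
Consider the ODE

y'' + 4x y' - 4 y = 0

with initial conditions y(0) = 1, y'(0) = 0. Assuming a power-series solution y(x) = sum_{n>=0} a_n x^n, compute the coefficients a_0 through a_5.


Ansatz: y(x) = sum_{n>=0} a_n x^n, so y'(x) = sum_{n>=1} n a_n x^(n-1) and y''(x) = sum_{n>=2} n(n-1) a_n x^(n-2).
Substitute into P(x) y'' + Q(x) y' + R(x) y = 0 with P(x) = 1, Q(x) = 4x, R(x) = -4, and match powers of x.
Initial conditions: a_0 = 1, a_1 = 0.
Setting the coefficient of each power of x to zero and solving order by order (substituting the coefficients already found):
  x^0: 2 a_2 - 4 a_0 = 0  ->  2 a_2 = 4 a_0 = 4  ->  a_2 = 2
  x^1: 6 a_3 = 0  ->  a_3 = 0
  x^2: 12 a_4 + 4 a_2 = 0  ->  12 a_4 = -4 a_2 = -8  ->  a_4 = -2/3
  x^3: 20 a_5 + 8 a_3 = 0  ->  20 a_5 = -8 a_3 = 0  ->  a_5 = 0
Truncated series: y(x) = 1 + 2 x^2 - (2/3) x^4 + O(x^6).

a_0 = 1; a_1 = 0; a_2 = 2; a_3 = 0; a_4 = -2/3; a_5 = 0


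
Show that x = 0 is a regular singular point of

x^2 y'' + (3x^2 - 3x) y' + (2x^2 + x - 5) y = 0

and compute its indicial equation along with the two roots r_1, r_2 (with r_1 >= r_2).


Divide by x^2 to reach normal form y'' + P_1(x) y' + P_2(x) y = 0 with P_1(x) = 3 - 3/x and P_2(x) = 2 + 1/x - 5/x^2.
x = 0 is a singular point because the y'-coefficient 3 - 3/x has a pole at x = 0 and the y-coefficient 2 + 1/x - 5/x^2 has a pole at x = 0.
It is a regular singular point because x P_1(x) = p(x) = 3x - 3 and x^2 P_2(x) = q(x) = 2x^2 + x - 5 are polynomials, hence analytic at x = 0.
p(0) = -3,  q(0) = -5.
Indicial equation: r(r-1) + p(0) r + q(0) = 0, i.e. r^2 + (p(0) - 1) r + q(0) = 0, i.e. r^2 - 4 r - 5 = 0.
Discriminant: (-4)^2 - 4(-5) = 36, so r = (4 ± 6)/2.
Solving: r_1 = 5, r_2 = -1.

indicial: r^2 - 4 r - 5 = 0; roots r_1 = 5, r_2 = -1


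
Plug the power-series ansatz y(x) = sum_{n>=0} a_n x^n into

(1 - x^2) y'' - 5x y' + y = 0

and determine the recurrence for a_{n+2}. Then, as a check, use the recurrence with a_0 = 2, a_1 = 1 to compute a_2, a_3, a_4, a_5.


Substitute y = sum_n a_n x^n.
(1 - 1 x^2) y'' contributes (n+2)(n+1) a_{n+2} - n(n-1) a_n at x^n.
-5 x y'(x) contributes -5 n a_n at x^n.
y(x) contributes 1 a_n at x^n.
Matching x^n: (n+2)(n+1) a_{n+2} + (-n(n-1) - 5 n + 1) a_n = 0.
Thus a_{n+2} = (n(n-1) + 5 n - 1) / ((n+1)(n+2)) * a_n.

Check with a_0 = 2, a_1 = 1 (apply the recurrence for n = 0, 1, 2, 3): a_0 = 2, a_1 = 1, a_2 = -1, a_3 = 2/3, a_4 = -11/12, a_5 = 2/3.

a_(n+2) = (n(n-1) + 5 n - 1) / ((n+1)(n+2)) * a_n; check: a_0 = 2, a_1 = 1, a_2 = -1, a_3 = 2/3, a_4 = -11/12, a_5 = 2/3


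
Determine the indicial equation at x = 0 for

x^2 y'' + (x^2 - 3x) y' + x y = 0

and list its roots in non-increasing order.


Divide by x^2 to reach normal form y'' + P_1(x) y' + P_2(x) y = 0 with P_1(x) = 1 - 3/x and P_2(x) = 1/x.
x = 0 is a singular point because the y'-coefficient 1 - 3/x has a pole at x = 0 and the y-coefficient 1/x has a pole at x = 0.
It is a regular singular point because x P_1(x) = p(x) = x - 3 and x^2 P_2(x) = q(x) = x are polynomials, hence analytic at x = 0.
p(0) = -3,  q(0) = 0.
Indicial equation: r(r-1) + p(0) r + q(0) = 0, i.e. r^2 + (p(0) - 1) r + q(0) = 0, i.e. r^2 - 4 r = 0.
Discriminant: (-4)^2 - 4(0) = 16, so r = (4 ± 4)/2.
Solving: r_1 = 4, r_2 = 0.

indicial: r^2 - 4 r = 0; roots r_1 = 4, r_2 = 0


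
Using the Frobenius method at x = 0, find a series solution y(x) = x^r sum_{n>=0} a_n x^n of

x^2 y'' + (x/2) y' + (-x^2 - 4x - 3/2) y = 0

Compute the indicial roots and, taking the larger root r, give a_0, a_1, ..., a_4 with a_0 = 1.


Write in Frobenius form y'' + (p(x)/x) y' + (q(x)/x^2) y = 0:
  p(x) = 1/2,  q(x) = -x^2 - 4x - 3/2.
Indicial equation: r(r-1) + (1/2) r + (-3/2) = 0 -> roots r_1 = 3/2, r_2 = -1.
Take r = r_1 = 3/2. Let y(x) = x^r sum_{n>=0} a_n x^n with a_0 = 1.
Substitute y = x^r sum a_n x^n and match x^{r+n}. The recurrence is
  D(n) a_n - 4 a_{n-1} - 1 a_{n-2} = 0,  where D(n) = (r+n)(r+n-1) + (1/2)(r+n) + (-3/2).
  a_n = [4 a_{n-1} + 1 a_{n-2}] / D(n).
Since the indicial polynomial factors as (r - r_1)(r - r_2), D(n) = (r_1 + n - r_1)(r_1 + n - r_2) = n(n + 5/2).
Evaluating step by step (a_0 = 1):
  n = 1: D(1) = 1(1 + 5/2) = 7/2; numerator = 4(1) = 4; a_1 = (4)/(7/2) = 8/7
  n = 2: D(2) = 2(2 + 5/2) = 9; numerator = 4(8/7) + 1(1) = 39/7; a_2 = (39/7)/(9) = 13/21
  n = 3: D(3) = 3(3 + 5/2) = 33/2; numerator = 4(13/21) + 1(8/7) = 76/21; a_3 = (76/21)/(33/2) = 152/693
  n = 4: D(4) = 4(4 + 5/2) = 26; numerator = 4(152/693) + 1(13/21) = 1037/693; a_4 = (1037/693)/(26) = 1037/18018

r = 3/2; a_0 = 1; a_1 = 8/7; a_2 = 13/21; a_3 = 152/693; a_4 = 1037/18018


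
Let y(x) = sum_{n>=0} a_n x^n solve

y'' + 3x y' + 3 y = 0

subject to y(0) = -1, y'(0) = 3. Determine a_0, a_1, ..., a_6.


Ansatz: y(x) = sum_{n>=0} a_n x^n, so y'(x) = sum_{n>=1} n a_n x^(n-1) and y''(x) = sum_{n>=2} n(n-1) a_n x^(n-2).
Substitute into P(x) y'' + Q(x) y' + R(x) y = 0 with P(x) = 1, Q(x) = 3x, R(x) = 3, and match powers of x.
Initial conditions: a_0 = -1, a_1 = 3.
Setting the coefficient of each power of x to zero and solving order by order (substituting the coefficients already found):
  x^0: 2 a_2 + 3 a_0 = 0  ->  2 a_2 = -3 a_0 = 3  ->  a_2 = 3/2
  x^1: 6 a_3 + 6 a_1 = 0  ->  6 a_3 = -6 a_1 = -18  ->  a_3 = -3
  x^2: 12 a_4 + 9 a_2 = 0  ->  12 a_4 = -9 a_2 = -27/2  ->  a_4 = -9/8
  x^3: 20 a_5 + 12 a_3 = 0  ->  20 a_5 = -12 a_3 = 36  ->  a_5 = 9/5
  x^4: 30 a_6 + 15 a_4 = 0  ->  30 a_6 = -15 a_4 = 135/8  ->  a_6 = 9/16
Truncated series: y(x) = -1 + 3 x + (3/2) x^2 - 3 x^3 - (9/8) x^4 + (9/5) x^5 + (9/16) x^6 + O(x^7).

a_0 = -1; a_1 = 3; a_2 = 3/2; a_3 = -3; a_4 = -9/8; a_5 = 9/5; a_6 = 9/16


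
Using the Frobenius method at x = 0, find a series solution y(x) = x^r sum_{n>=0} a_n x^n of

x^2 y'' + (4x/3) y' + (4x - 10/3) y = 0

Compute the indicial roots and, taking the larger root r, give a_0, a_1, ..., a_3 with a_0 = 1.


Write in Frobenius form y'' + (p(x)/x) y' + (q(x)/x^2) y = 0:
  p(x) = 4/3,  q(x) = 4x - 10/3.
Indicial equation: r(r-1) + (4/3) r + (-10/3) = 0 -> roots r_1 = 5/3, r_2 = -2.
Take r = r_1 = 5/3. Let y(x) = x^r sum_{n>=0} a_n x^n with a_0 = 1.
Substitute y = x^r sum a_n x^n and match x^{r+n}. The recurrence is
  D(n) a_n + 4 a_{n-1} = 0,  where D(n) = (r+n)(r+n-1) + (4/3)(r+n) + (-10/3).
  a_n = -4 / D(n) * a_{n-1}.
Since the indicial polynomial factors as (r - r_1)(r - r_2), D(n) = (r_1 + n - r_1)(r_1 + n - r_2) = n(n + 11/3).
Evaluating step by step (a_0 = 1):
  n = 1: D(1) = 1(1 + 11/3) = 14/3; numerator = -4(1) = -4; a_1 = (-4)/(14/3) = -6/7
  n = 2: D(2) = 2(2 + 11/3) = 34/3; numerator = -4(-6/7) = 24/7; a_2 = (24/7)/(34/3) = 36/119
  n = 3: D(3) = 3(3 + 11/3) = 20; numerator = -4(36/119) = -144/119; a_3 = (-144/119)/(20) = -36/595

r = 5/3; a_0 = 1; a_1 = -6/7; a_2 = 36/119; a_3 = -36/595


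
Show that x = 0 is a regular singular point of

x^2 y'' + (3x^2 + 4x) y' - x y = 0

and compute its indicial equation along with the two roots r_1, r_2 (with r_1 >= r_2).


Divide by x^2 to reach normal form y'' + P_1(x) y' + P_2(x) y = 0 with P_1(x) = 3 + 4/x and P_2(x) = -1/x.
x = 0 is a singular point because the y'-coefficient 3 + 4/x has a pole at x = 0 and the y-coefficient -1/x has a pole at x = 0.
It is a regular singular point because x P_1(x) = p(x) = 3x + 4 and x^2 P_2(x) = q(x) = -x are polynomials, hence analytic at x = 0.
p(0) = 4,  q(0) = 0.
Indicial equation: r(r-1) + p(0) r + q(0) = 0, i.e. r^2 + (p(0) - 1) r + q(0) = 0, i.e. r^2 + 3 r = 0.
Discriminant: (3)^2 - 4(0) = 9, so r = (-3 ± 3)/2.
Solving: r_1 = 0, r_2 = -3.

indicial: r^2 + 3 r = 0; roots r_1 = 0, r_2 = -3


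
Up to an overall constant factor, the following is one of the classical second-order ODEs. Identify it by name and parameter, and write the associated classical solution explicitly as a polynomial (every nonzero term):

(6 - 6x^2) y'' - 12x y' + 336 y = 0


All three coefficients share the factor 6; dividing through by 6 gives  (1 - x^2) y'' - 2x y' + 56 y = 0.
This matches the Legendre equation (1 - x^2) y'' - 2x y' + n(n+1) y = 0 (note the -2x y' term) with n(n+1) = 56, so n = 7; the polynomial solution is P_7(x).
With y = sum_k a_k x^k, matching x^k gives (k+2)(k+1) a_{k+2} = [k(k+1) - n(n+1)] a_k = (k - 7)(k + 8) a_k. The right side vanishes at k = 7, so the series with the parity of 7 terminates at degree 7.
Standard normalization (P_n(1) = 1): leading coefficient (2n)!/(2^n (n!)^2) = 87178291200/(128*25401600) = 429/16, so a_7 = 429/16. Work downward with a_k = (k+1)(k+2) a_{k+2} / ((k - 7)(k + 8)):
  a_5 = (6)(7)(429/16) / ((5 - 7)(5 + 8)) = (9009/8)/(-26) = -693/16
  a_3 = (4)(5)(-693/16) / ((3 - 7)(3 + 8)) = (-3465/4)/(-44) = 315/16
  a_1 = (2)(3)(315/16) / ((1 - 7)(1 + 8)) = (945/8)/(-54) = -35/16
Hence P_7(x) = 429 x^7/16 - 693 x^5/16 + 315 x^3/16 - 35 x/16.

P_7(x); series = 429 x^7/16 - 693 x^5/16 + 315 x^3/16 - 35 x/16


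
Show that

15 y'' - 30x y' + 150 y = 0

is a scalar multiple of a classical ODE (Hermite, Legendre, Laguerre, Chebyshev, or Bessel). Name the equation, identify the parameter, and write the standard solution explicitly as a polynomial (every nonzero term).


All three coefficients share the factor 15; dividing through by 15 gives  y'' - 2x y' + 10 y = 0.
This matches the Hermite equation y'' - 2x y' + 2n y = 0 with 2n = 10, so n = 5; the polynomial solution is H_5(x).
With y = sum_k a_k x^k, matching x^k gives (k+2)(k+1) a_{k+2} = 2(k - n) a_k = 2(k - 5) a_k. The right side vanishes at k = 5, so the series with the parity of 5 terminates at degree 5.
Standard normalization: leading coefficient of H_n is 2^n, so a_5 = 2^5 = 32. Work downward with a_k = (k+1)(k+2) a_{k+2} / (2(k - n)):
  a_3 = (4)(5)(32) / (2(3 - 5)) = 640/(-4) = -160
  a_1 = (2)(3)(-160) / (2(1 - 5)) = -960/(-8) = 120
Hence H_5(x) = 32 x^5 - 160 x^3 + 120 x.

H_5(x); series = 32 x^5 - 160 x^3 + 120 x


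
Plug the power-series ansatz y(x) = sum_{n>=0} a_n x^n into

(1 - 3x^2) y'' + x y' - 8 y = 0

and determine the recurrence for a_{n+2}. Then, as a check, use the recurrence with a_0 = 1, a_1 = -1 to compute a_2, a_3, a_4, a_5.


Substitute y = sum_n a_n x^n.
(1 - 3 x^2) y'' contributes (n+2)(n+1) a_{n+2} - 3 n(n-1) a_n at x^n.
x y'(x) contributes n a_n at x^n.
-8 y(x) contributes -8 a_n at x^n.
Matching x^n: (n+2)(n+1) a_{n+2} + (-3 n(n-1) + n - 8) a_n = 0.
Thus a_{n+2} = (3 n(n-1) - n + 8) / ((n+1)(n+2)) * a_n.

Check with a_0 = 1, a_1 = -1 (apply the recurrence for n = 0, 1, 2, 3): a_0 = 1, a_1 = -1, a_2 = 4, a_3 = -7/6, a_4 = 4, a_5 = -161/120.

a_(n+2) = (3 n(n-1) - n + 8) / ((n+1)(n+2)) * a_n; check: a_0 = 1, a_1 = -1, a_2 = 4, a_3 = -7/6, a_4 = 4, a_5 = -161/120
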